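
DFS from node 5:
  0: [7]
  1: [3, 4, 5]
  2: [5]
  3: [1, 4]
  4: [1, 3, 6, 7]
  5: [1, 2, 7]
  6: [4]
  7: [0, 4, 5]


Visit 5, push [7, 2, 1]
Visit 1, push [4, 3]
Visit 3, push [4]
Visit 4, push [7, 6]
Visit 6, push []
Visit 7, push [0]
Visit 0, push []
Visit 2, push []

DFS order: [5, 1, 3, 4, 6, 7, 0, 2]


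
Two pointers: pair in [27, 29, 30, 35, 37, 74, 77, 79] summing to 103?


lo=0(27)+hi=7(79)=106
lo=0(27)+hi=6(77)=104
lo=0(27)+hi=5(74)=101
lo=1(29)+hi=5(74)=103

Yes: 29+74=103


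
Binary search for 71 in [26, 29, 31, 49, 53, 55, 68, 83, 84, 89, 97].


Step 1: lo=0, hi=10, mid=5, val=55
Step 2: lo=6, hi=10, mid=8, val=84
Step 3: lo=6, hi=7, mid=6, val=68
Step 4: lo=7, hi=7, mid=7, val=83

Not found


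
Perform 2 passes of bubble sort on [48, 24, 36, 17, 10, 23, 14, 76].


Initial: [48, 24, 36, 17, 10, 23, 14, 76]
Pass 1: [24, 36, 17, 10, 23, 14, 48, 76] (6 swaps)
Pass 2: [24, 17, 10, 23, 14, 36, 48, 76] (4 swaps)

After 2 passes: [24, 17, 10, 23, 14, 36, 48, 76]


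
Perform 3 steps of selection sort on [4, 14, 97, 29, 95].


Initial: [4, 14, 97, 29, 95]
Step 1: min=4 at 0
  Swap: [4, 14, 97, 29, 95]
Step 2: min=14 at 1
  Swap: [4, 14, 97, 29, 95]
Step 3: min=29 at 3
  Swap: [4, 14, 29, 97, 95]

After 3 steps: [4, 14, 29, 97, 95]


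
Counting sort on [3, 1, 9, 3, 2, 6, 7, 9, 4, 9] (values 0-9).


Input: [3, 1, 9, 3, 2, 6, 7, 9, 4, 9]
Counts: [0, 1, 1, 2, 1, 0, 1, 1, 0, 3]

Sorted: [1, 2, 3, 3, 4, 6, 7, 9, 9, 9]


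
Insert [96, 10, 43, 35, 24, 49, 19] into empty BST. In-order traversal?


Insert 96: root
Insert 10: L from 96
Insert 43: L from 96 -> R from 10
Insert 35: L from 96 -> R from 10 -> L from 43
Insert 24: L from 96 -> R from 10 -> L from 43 -> L from 35
Insert 49: L from 96 -> R from 10 -> R from 43
Insert 19: L from 96 -> R from 10 -> L from 43 -> L from 35 -> L from 24

In-order: [10, 19, 24, 35, 43, 49, 96]


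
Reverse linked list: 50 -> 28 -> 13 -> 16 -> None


Step 1: curr=50, set curr.next=prev(None) | reversed so far: 50
Step 2: curr=28, set curr.next=prev(50) | reversed so far: 28 -> 50
Step 3: curr=13, set curr.next=prev(28) | reversed so far: 13 -> 28 -> 50
Step 4: curr=16, set curr.next=prev(13) | reversed so far: 16 -> 13 -> 28 -> 50

16 -> 13 -> 28 -> 50 -> None


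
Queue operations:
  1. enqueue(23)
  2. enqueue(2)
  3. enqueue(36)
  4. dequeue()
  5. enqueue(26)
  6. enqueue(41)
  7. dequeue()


enqueue(23) -> [23]
enqueue(2) -> [23, 2]
enqueue(36) -> [23, 2, 36]
dequeue()->23, [2, 36]
enqueue(26) -> [2, 36, 26]
enqueue(41) -> [2, 36, 26, 41]
dequeue()->2, [36, 26, 41]

Final queue: [36, 26, 41]


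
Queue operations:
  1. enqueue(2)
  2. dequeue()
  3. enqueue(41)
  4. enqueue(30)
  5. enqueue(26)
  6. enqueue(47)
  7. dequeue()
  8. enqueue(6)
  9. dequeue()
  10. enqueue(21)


enqueue(2) -> [2]
dequeue()->2, []
enqueue(41) -> [41]
enqueue(30) -> [41, 30]
enqueue(26) -> [41, 30, 26]
enqueue(47) -> [41, 30, 26, 47]
dequeue()->41, [30, 26, 47]
enqueue(6) -> [30, 26, 47, 6]
dequeue()->30, [26, 47, 6]
enqueue(21) -> [26, 47, 6, 21]

Final queue: [26, 47, 6, 21]


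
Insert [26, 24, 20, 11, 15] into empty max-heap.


Insert 26: [26]
Insert 24: [26, 24]
Insert 20: [26, 24, 20]
Insert 11: [26, 24, 20, 11]
Insert 15: [26, 24, 20, 11, 15]

Final heap: [26, 24, 20, 11, 15]


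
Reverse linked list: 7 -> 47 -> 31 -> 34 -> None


Step 1: curr=7, set curr.next=prev(None) | reversed so far: 7
Step 2: curr=47, set curr.next=prev(7) | reversed so far: 47 -> 7
Step 3: curr=31, set curr.next=prev(47) | reversed so far: 31 -> 47 -> 7
Step 4: curr=34, set curr.next=prev(31) | reversed so far: 34 -> 31 -> 47 -> 7

34 -> 31 -> 47 -> 7 -> None


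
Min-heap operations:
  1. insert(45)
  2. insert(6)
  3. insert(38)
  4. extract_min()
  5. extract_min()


insert(45) -> [45]
insert(6) -> [6, 45]
insert(38) -> [6, 45, 38]
extract_min()->6, [38, 45]
extract_min()->38, [45]

Final heap: [45]


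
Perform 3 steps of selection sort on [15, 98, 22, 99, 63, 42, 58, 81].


Initial: [15, 98, 22, 99, 63, 42, 58, 81]
Step 1: min=15 at 0
  Swap: [15, 98, 22, 99, 63, 42, 58, 81]
Step 2: min=22 at 2
  Swap: [15, 22, 98, 99, 63, 42, 58, 81]
Step 3: min=42 at 5
  Swap: [15, 22, 42, 99, 63, 98, 58, 81]

After 3 steps: [15, 22, 42, 99, 63, 98, 58, 81]


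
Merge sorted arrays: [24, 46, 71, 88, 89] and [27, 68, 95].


Take 24 from A
Take 27 from B
Take 46 from A
Take 68 from B
Take 71 from A
Take 88 from A
Take 89 from A

Merged: [24, 27, 46, 68, 71, 88, 89, 95]


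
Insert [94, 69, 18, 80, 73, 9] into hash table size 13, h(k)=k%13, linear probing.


Insert 94: h=3 -> slot 3
Insert 69: h=4 -> slot 4
Insert 18: h=5 -> slot 5
Insert 80: h=2 -> slot 2
Insert 73: h=8 -> slot 8
Insert 9: h=9 -> slot 9

Table: [None, None, 80, 94, 69, 18, None, None, 73, 9, None, None, None]


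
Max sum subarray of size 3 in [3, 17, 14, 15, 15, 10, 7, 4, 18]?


[0:3]: 34
[1:4]: 46
[2:5]: 44
[3:6]: 40
[4:7]: 32
[5:8]: 21
[6:9]: 29

Max: 46 at [1:4]


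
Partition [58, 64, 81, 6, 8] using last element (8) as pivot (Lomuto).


Pivot: 8
  6 <= 8: swap -> [6, 64, 81, 58, 8]
Place pivot at 1: [6, 8, 81, 58, 64]

Partitioned: [6, 8, 81, 58, 64]


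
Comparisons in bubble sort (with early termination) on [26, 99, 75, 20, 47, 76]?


Algorithm: bubble sort (with early termination)
Input: [26, 99, 75, 20, 47, 76]
Sorted: [20, 26, 47, 75, 76, 99]

14


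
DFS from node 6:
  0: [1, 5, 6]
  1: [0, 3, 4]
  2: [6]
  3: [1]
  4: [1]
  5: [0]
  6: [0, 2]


Visit 6, push [2, 0]
Visit 0, push [5, 1]
Visit 1, push [4, 3]
Visit 3, push []
Visit 4, push []
Visit 5, push []
Visit 2, push []

DFS order: [6, 0, 1, 3, 4, 5, 2]


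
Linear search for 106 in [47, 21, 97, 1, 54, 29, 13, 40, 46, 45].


i=0: 47!=106
i=1: 21!=106
i=2: 97!=106
i=3: 1!=106
i=4: 54!=106
i=5: 29!=106
i=6: 13!=106
i=7: 40!=106
i=8: 46!=106
i=9: 45!=106

Not found, 10 comps


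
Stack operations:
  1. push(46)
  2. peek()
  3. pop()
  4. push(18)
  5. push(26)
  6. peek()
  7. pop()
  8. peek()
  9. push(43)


push(46) -> [46]
peek()->46
pop()->46, []
push(18) -> [18]
push(26) -> [18, 26]
peek()->26
pop()->26, [18]
peek()->18
push(43) -> [18, 43]

Final stack: [18, 43]


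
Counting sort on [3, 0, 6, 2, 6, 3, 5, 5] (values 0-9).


Input: [3, 0, 6, 2, 6, 3, 5, 5]
Counts: [1, 0, 1, 2, 0, 2, 2, 0, 0, 0]

Sorted: [0, 2, 3, 3, 5, 5, 6, 6]


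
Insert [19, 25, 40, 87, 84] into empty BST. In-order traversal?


Insert 19: root
Insert 25: R from 19
Insert 40: R from 19 -> R from 25
Insert 87: R from 19 -> R from 25 -> R from 40
Insert 84: R from 19 -> R from 25 -> R from 40 -> L from 87

In-order: [19, 25, 40, 84, 87]


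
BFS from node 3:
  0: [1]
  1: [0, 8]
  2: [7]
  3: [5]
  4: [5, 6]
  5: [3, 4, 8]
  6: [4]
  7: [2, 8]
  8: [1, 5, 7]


Visit 3, enqueue [5]
Visit 5, enqueue [4, 8]
Visit 4, enqueue [6]
Visit 8, enqueue [1, 7]
Visit 6, enqueue []
Visit 1, enqueue [0]
Visit 7, enqueue [2]
Visit 0, enqueue []
Visit 2, enqueue []

BFS order: [3, 5, 4, 8, 6, 1, 7, 0, 2]


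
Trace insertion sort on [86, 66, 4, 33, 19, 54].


Initial: [86, 66, 4, 33, 19, 54]
Insert 66: [66, 86, 4, 33, 19, 54]
Insert 4: [4, 66, 86, 33, 19, 54]
Insert 33: [4, 33, 66, 86, 19, 54]
Insert 19: [4, 19, 33, 66, 86, 54]
Insert 54: [4, 19, 33, 54, 66, 86]

Sorted: [4, 19, 33, 54, 66, 86]


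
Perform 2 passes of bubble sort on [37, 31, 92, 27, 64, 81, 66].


Initial: [37, 31, 92, 27, 64, 81, 66]
Pass 1: [31, 37, 27, 64, 81, 66, 92] (5 swaps)
Pass 2: [31, 27, 37, 64, 66, 81, 92] (2 swaps)

After 2 passes: [31, 27, 37, 64, 66, 81, 92]


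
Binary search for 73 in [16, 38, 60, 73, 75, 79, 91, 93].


Step 1: lo=0, hi=7, mid=3, val=73

Found at index 3


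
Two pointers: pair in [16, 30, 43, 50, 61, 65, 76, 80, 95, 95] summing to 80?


lo=0(16)+hi=9(95)=111
lo=0(16)+hi=8(95)=111
lo=0(16)+hi=7(80)=96
lo=0(16)+hi=6(76)=92
lo=0(16)+hi=5(65)=81
lo=0(16)+hi=4(61)=77
lo=1(30)+hi=4(61)=91
lo=1(30)+hi=3(50)=80

Yes: 30+50=80


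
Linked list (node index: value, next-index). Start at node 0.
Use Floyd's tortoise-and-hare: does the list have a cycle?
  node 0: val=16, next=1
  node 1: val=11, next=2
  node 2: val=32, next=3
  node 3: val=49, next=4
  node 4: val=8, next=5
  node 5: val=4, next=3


Floyd's tortoise (slow, +1) and hare (fast, +2):
  init: slow=0, fast=0
  step 1: slow=1, fast=2
  step 2: slow=2, fast=4
  step 3: slow=3, fast=3
  slow == fast at node 3: cycle detected

Cycle: yes


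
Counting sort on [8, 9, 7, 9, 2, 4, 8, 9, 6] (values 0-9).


Input: [8, 9, 7, 9, 2, 4, 8, 9, 6]
Counts: [0, 0, 1, 0, 1, 0, 1, 1, 2, 3]

Sorted: [2, 4, 6, 7, 8, 8, 9, 9, 9]


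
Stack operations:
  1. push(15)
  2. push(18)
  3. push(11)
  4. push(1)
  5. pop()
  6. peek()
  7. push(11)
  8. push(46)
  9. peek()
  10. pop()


push(15) -> [15]
push(18) -> [15, 18]
push(11) -> [15, 18, 11]
push(1) -> [15, 18, 11, 1]
pop()->1, [15, 18, 11]
peek()->11
push(11) -> [15, 18, 11, 11]
push(46) -> [15, 18, 11, 11, 46]
peek()->46
pop()->46, [15, 18, 11, 11]

Final stack: [15, 18, 11, 11]


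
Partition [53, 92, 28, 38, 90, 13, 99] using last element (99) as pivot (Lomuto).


Pivot: 99
  53 <= 99: advance i (no swap)
  92 <= 99: advance i (no swap)
  28 <= 99: advance i (no swap)
  38 <= 99: advance i (no swap)
  90 <= 99: advance i (no swap)
  13 <= 99: advance i (no swap)
Place pivot at 6: [53, 92, 28, 38, 90, 13, 99]

Partitioned: [53, 92, 28, 38, 90, 13, 99]


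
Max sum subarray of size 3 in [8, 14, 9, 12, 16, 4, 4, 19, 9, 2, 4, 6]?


[0:3]: 31
[1:4]: 35
[2:5]: 37
[3:6]: 32
[4:7]: 24
[5:8]: 27
[6:9]: 32
[7:10]: 30
[8:11]: 15
[9:12]: 12

Max: 37 at [2:5]


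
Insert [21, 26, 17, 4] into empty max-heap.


Insert 21: [21]
Insert 26: [26, 21]
Insert 17: [26, 21, 17]
Insert 4: [26, 21, 17, 4]

Final heap: [26, 21, 17, 4]


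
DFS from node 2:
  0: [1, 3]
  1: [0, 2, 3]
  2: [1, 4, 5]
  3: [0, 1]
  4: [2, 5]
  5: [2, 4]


Visit 2, push [5, 4, 1]
Visit 1, push [3, 0]
Visit 0, push [3]
Visit 3, push []
Visit 4, push [5]
Visit 5, push []

DFS order: [2, 1, 0, 3, 4, 5]


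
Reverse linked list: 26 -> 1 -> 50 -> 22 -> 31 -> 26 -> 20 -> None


Step 1: curr=26, set curr.next=prev(None) | reversed so far: 26
Step 2: curr=1, set curr.next=prev(26) | reversed so far: 1 -> 26
Step 3: curr=50, set curr.next=prev(1) | reversed so far: 50 -> 1 -> 26
Step 4: curr=22, set curr.next=prev(50) | reversed so far: 22 -> 50 -> 1 -> 26
Step 5: curr=31, set curr.next=prev(22) | reversed so far: 31 -> 22 -> 50 -> 1 -> 26
Step 6: curr=26, set curr.next=prev(31) | reversed so far: 26 -> 31 -> 22 -> 50 -> 1 -> 26
Step 7: curr=20, set curr.next=prev(26) | reversed so far: 20 -> 26 -> 31 -> 22 -> 50 -> 1 -> 26

20 -> 26 -> 31 -> 22 -> 50 -> 1 -> 26 -> None


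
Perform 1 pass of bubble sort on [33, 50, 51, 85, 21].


Initial: [33, 50, 51, 85, 21]
Pass 1: [33, 50, 51, 21, 85] (1 swaps)

After 1 pass: [33, 50, 51, 21, 85]


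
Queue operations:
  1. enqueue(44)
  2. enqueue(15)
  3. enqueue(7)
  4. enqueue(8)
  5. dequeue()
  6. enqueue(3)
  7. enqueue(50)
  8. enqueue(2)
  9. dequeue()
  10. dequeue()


enqueue(44) -> [44]
enqueue(15) -> [44, 15]
enqueue(7) -> [44, 15, 7]
enqueue(8) -> [44, 15, 7, 8]
dequeue()->44, [15, 7, 8]
enqueue(3) -> [15, 7, 8, 3]
enqueue(50) -> [15, 7, 8, 3, 50]
enqueue(2) -> [15, 7, 8, 3, 50, 2]
dequeue()->15, [7, 8, 3, 50, 2]
dequeue()->7, [8, 3, 50, 2]

Final queue: [8, 3, 50, 2]


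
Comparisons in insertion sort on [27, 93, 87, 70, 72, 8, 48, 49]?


Algorithm: insertion sort
Input: [27, 93, 87, 70, 72, 8, 48, 49]
Sorted: [8, 27, 48, 49, 70, 72, 87, 93]

24


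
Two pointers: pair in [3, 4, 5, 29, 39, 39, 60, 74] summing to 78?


lo=0(3)+hi=7(74)=77
lo=1(4)+hi=7(74)=78

Yes: 4+74=78


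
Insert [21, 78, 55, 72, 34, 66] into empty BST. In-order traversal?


Insert 21: root
Insert 78: R from 21
Insert 55: R from 21 -> L from 78
Insert 72: R from 21 -> L from 78 -> R from 55
Insert 34: R from 21 -> L from 78 -> L from 55
Insert 66: R from 21 -> L from 78 -> R from 55 -> L from 72

In-order: [21, 34, 55, 66, 72, 78]


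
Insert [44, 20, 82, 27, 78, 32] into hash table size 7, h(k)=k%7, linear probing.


Insert 44: h=2 -> slot 2
Insert 20: h=6 -> slot 6
Insert 82: h=5 -> slot 5
Insert 27: h=6, 1 probes -> slot 0
Insert 78: h=1 -> slot 1
Insert 32: h=4 -> slot 4

Table: [27, 78, 44, None, 32, 82, 20]


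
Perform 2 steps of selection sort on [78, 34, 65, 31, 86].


Initial: [78, 34, 65, 31, 86]
Step 1: min=31 at 3
  Swap: [31, 34, 65, 78, 86]
Step 2: min=34 at 1
  Swap: [31, 34, 65, 78, 86]

After 2 steps: [31, 34, 65, 78, 86]


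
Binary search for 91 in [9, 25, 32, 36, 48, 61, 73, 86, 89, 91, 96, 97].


Step 1: lo=0, hi=11, mid=5, val=61
Step 2: lo=6, hi=11, mid=8, val=89
Step 3: lo=9, hi=11, mid=10, val=96
Step 4: lo=9, hi=9, mid=9, val=91

Found at index 9


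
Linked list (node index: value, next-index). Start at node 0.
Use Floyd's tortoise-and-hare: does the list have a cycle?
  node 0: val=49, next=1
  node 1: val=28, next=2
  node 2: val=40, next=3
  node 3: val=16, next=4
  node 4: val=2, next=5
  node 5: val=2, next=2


Floyd's tortoise (slow, +1) and hare (fast, +2):
  init: slow=0, fast=0
  step 1: slow=1, fast=2
  step 2: slow=2, fast=4
  step 3: slow=3, fast=2
  step 4: slow=4, fast=4
  slow == fast at node 4: cycle detected

Cycle: yes


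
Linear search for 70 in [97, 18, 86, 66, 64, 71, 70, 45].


i=0: 97!=70
i=1: 18!=70
i=2: 86!=70
i=3: 66!=70
i=4: 64!=70
i=5: 71!=70
i=6: 70==70 found!

Found at 6, 7 comps


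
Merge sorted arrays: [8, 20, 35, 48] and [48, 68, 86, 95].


Take 8 from A
Take 20 from A
Take 35 from A
Take 48 from A

Merged: [8, 20, 35, 48, 48, 68, 86, 95]


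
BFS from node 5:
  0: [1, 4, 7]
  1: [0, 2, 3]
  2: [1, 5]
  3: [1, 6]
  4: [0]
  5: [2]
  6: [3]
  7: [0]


Visit 5, enqueue [2]
Visit 2, enqueue [1]
Visit 1, enqueue [0, 3]
Visit 0, enqueue [4, 7]
Visit 3, enqueue [6]
Visit 4, enqueue []
Visit 7, enqueue []
Visit 6, enqueue []

BFS order: [5, 2, 1, 0, 3, 4, 7, 6]


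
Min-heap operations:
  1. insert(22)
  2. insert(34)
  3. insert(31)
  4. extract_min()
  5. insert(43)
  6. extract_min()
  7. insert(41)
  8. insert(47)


insert(22) -> [22]
insert(34) -> [22, 34]
insert(31) -> [22, 34, 31]
extract_min()->22, [31, 34]
insert(43) -> [31, 34, 43]
extract_min()->31, [34, 43]
insert(41) -> [34, 43, 41]
insert(47) -> [34, 43, 41, 47]

Final heap: [34, 43, 41, 47]


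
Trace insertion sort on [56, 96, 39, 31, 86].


Initial: [56, 96, 39, 31, 86]
Insert 96: [56, 96, 39, 31, 86]
Insert 39: [39, 56, 96, 31, 86]
Insert 31: [31, 39, 56, 96, 86]
Insert 86: [31, 39, 56, 86, 96]

Sorted: [31, 39, 56, 86, 96]


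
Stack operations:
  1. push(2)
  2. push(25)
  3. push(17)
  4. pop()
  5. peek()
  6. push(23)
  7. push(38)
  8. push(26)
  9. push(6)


push(2) -> [2]
push(25) -> [2, 25]
push(17) -> [2, 25, 17]
pop()->17, [2, 25]
peek()->25
push(23) -> [2, 25, 23]
push(38) -> [2, 25, 23, 38]
push(26) -> [2, 25, 23, 38, 26]
push(6) -> [2, 25, 23, 38, 26, 6]

Final stack: [2, 25, 23, 38, 26, 6]


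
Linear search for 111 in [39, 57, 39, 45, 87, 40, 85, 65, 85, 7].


i=0: 39!=111
i=1: 57!=111
i=2: 39!=111
i=3: 45!=111
i=4: 87!=111
i=5: 40!=111
i=6: 85!=111
i=7: 65!=111
i=8: 85!=111
i=9: 7!=111

Not found, 10 comps


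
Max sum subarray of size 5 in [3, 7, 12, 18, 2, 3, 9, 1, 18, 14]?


[0:5]: 42
[1:6]: 42
[2:7]: 44
[3:8]: 33
[4:9]: 33
[5:10]: 45

Max: 45 at [5:10]


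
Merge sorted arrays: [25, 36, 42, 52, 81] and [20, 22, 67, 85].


Take 20 from B
Take 22 from B
Take 25 from A
Take 36 from A
Take 42 from A
Take 52 from A
Take 67 from B
Take 81 from A

Merged: [20, 22, 25, 36, 42, 52, 67, 81, 85]


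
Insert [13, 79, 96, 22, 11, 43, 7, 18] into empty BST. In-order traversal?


Insert 13: root
Insert 79: R from 13
Insert 96: R from 13 -> R from 79
Insert 22: R from 13 -> L from 79
Insert 11: L from 13
Insert 43: R from 13 -> L from 79 -> R from 22
Insert 7: L from 13 -> L from 11
Insert 18: R from 13 -> L from 79 -> L from 22

In-order: [7, 11, 13, 18, 22, 43, 79, 96]


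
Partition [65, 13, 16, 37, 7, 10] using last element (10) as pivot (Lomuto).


Pivot: 10
  7 <= 10: swap -> [7, 13, 16, 37, 65, 10]
Place pivot at 1: [7, 10, 16, 37, 65, 13]

Partitioned: [7, 10, 16, 37, 65, 13]


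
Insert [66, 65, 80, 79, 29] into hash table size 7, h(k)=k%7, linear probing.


Insert 66: h=3 -> slot 3
Insert 65: h=2 -> slot 2
Insert 80: h=3, 1 probes -> slot 4
Insert 79: h=2, 3 probes -> slot 5
Insert 29: h=1 -> slot 1

Table: [None, 29, 65, 66, 80, 79, None]


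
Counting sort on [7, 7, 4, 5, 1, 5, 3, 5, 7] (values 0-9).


Input: [7, 7, 4, 5, 1, 5, 3, 5, 7]
Counts: [0, 1, 0, 1, 1, 3, 0, 3, 0, 0]

Sorted: [1, 3, 4, 5, 5, 5, 7, 7, 7]


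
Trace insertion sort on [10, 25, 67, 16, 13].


Initial: [10, 25, 67, 16, 13]
Insert 25: [10, 25, 67, 16, 13]
Insert 67: [10, 25, 67, 16, 13]
Insert 16: [10, 16, 25, 67, 13]
Insert 13: [10, 13, 16, 25, 67]

Sorted: [10, 13, 16, 25, 67]


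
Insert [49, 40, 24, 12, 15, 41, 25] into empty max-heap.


Insert 49: [49]
Insert 40: [49, 40]
Insert 24: [49, 40, 24]
Insert 12: [49, 40, 24, 12]
Insert 15: [49, 40, 24, 12, 15]
Insert 41: [49, 40, 41, 12, 15, 24]
Insert 25: [49, 40, 41, 12, 15, 24, 25]

Final heap: [49, 40, 41, 12, 15, 24, 25]


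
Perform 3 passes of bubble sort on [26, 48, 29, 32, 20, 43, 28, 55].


Initial: [26, 48, 29, 32, 20, 43, 28, 55]
Pass 1: [26, 29, 32, 20, 43, 28, 48, 55] (5 swaps)
Pass 2: [26, 29, 20, 32, 28, 43, 48, 55] (2 swaps)
Pass 3: [26, 20, 29, 28, 32, 43, 48, 55] (2 swaps)

After 3 passes: [26, 20, 29, 28, 32, 43, 48, 55]


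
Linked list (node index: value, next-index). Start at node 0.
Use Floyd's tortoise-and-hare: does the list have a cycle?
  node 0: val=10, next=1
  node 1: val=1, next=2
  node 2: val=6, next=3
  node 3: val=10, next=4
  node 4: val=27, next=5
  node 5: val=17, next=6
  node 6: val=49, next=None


Floyd's tortoise (slow, +1) and hare (fast, +2):
  init: slow=0, fast=0
  step 1: slow=1, fast=2
  step 2: slow=2, fast=4
  step 3: slow=3, fast=6
  step 4: fast -> None, no cycle

Cycle: no


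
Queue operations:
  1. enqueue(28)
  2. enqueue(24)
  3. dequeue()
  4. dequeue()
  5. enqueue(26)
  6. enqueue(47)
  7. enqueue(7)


enqueue(28) -> [28]
enqueue(24) -> [28, 24]
dequeue()->28, [24]
dequeue()->24, []
enqueue(26) -> [26]
enqueue(47) -> [26, 47]
enqueue(7) -> [26, 47, 7]

Final queue: [26, 47, 7]


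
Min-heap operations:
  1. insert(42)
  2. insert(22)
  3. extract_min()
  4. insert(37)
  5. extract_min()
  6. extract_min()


insert(42) -> [42]
insert(22) -> [22, 42]
extract_min()->22, [42]
insert(37) -> [37, 42]
extract_min()->37, [42]
extract_min()->42, []

Final heap: []


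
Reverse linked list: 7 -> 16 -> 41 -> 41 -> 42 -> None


Step 1: curr=7, set curr.next=prev(None) | reversed so far: 7
Step 2: curr=16, set curr.next=prev(7) | reversed so far: 16 -> 7
Step 3: curr=41, set curr.next=prev(16) | reversed so far: 41 -> 16 -> 7
Step 4: curr=41, set curr.next=prev(41) | reversed so far: 41 -> 41 -> 16 -> 7
Step 5: curr=42, set curr.next=prev(41) | reversed so far: 42 -> 41 -> 41 -> 16 -> 7

42 -> 41 -> 41 -> 16 -> 7 -> None


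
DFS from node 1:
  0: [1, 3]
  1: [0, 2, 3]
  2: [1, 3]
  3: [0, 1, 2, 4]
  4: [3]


Visit 1, push [3, 2, 0]
Visit 0, push [3]
Visit 3, push [4, 2]
Visit 2, push []
Visit 4, push []

DFS order: [1, 0, 3, 2, 4]


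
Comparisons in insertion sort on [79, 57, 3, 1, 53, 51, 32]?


Algorithm: insertion sort
Input: [79, 57, 3, 1, 53, 51, 32]
Sorted: [1, 3, 32, 51, 53, 57, 79]

18


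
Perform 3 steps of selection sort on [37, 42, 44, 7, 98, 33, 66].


Initial: [37, 42, 44, 7, 98, 33, 66]
Step 1: min=7 at 3
  Swap: [7, 42, 44, 37, 98, 33, 66]
Step 2: min=33 at 5
  Swap: [7, 33, 44, 37, 98, 42, 66]
Step 3: min=37 at 3
  Swap: [7, 33, 37, 44, 98, 42, 66]

After 3 steps: [7, 33, 37, 44, 98, 42, 66]


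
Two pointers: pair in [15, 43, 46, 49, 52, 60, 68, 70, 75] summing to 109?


lo=0(15)+hi=8(75)=90
lo=1(43)+hi=8(75)=118
lo=1(43)+hi=7(70)=113
lo=1(43)+hi=6(68)=111
lo=1(43)+hi=5(60)=103
lo=2(46)+hi=5(60)=106
lo=3(49)+hi=5(60)=109

Yes: 49+60=109


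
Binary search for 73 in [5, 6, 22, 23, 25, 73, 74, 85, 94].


Step 1: lo=0, hi=8, mid=4, val=25
Step 2: lo=5, hi=8, mid=6, val=74
Step 3: lo=5, hi=5, mid=5, val=73

Found at index 5


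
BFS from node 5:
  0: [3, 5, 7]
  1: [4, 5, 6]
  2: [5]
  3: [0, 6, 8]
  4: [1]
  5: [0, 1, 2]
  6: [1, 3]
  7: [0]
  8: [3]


Visit 5, enqueue [0, 1, 2]
Visit 0, enqueue [3, 7]
Visit 1, enqueue [4, 6]
Visit 2, enqueue []
Visit 3, enqueue [8]
Visit 7, enqueue []
Visit 4, enqueue []
Visit 6, enqueue []
Visit 8, enqueue []

BFS order: [5, 0, 1, 2, 3, 7, 4, 6, 8]


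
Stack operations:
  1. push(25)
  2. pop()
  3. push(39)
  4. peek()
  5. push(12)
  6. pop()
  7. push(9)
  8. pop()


push(25) -> [25]
pop()->25, []
push(39) -> [39]
peek()->39
push(12) -> [39, 12]
pop()->12, [39]
push(9) -> [39, 9]
pop()->9, [39]

Final stack: [39]


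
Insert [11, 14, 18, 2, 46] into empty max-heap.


Insert 11: [11]
Insert 14: [14, 11]
Insert 18: [18, 11, 14]
Insert 2: [18, 11, 14, 2]
Insert 46: [46, 18, 14, 2, 11]

Final heap: [46, 18, 14, 2, 11]


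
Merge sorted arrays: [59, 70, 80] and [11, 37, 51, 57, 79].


Take 11 from B
Take 37 from B
Take 51 from B
Take 57 from B
Take 59 from A
Take 70 from A
Take 79 from B

Merged: [11, 37, 51, 57, 59, 70, 79, 80]


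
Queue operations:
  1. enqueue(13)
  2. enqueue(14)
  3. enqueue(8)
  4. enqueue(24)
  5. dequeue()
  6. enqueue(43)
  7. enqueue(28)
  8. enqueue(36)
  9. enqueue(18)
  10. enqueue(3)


enqueue(13) -> [13]
enqueue(14) -> [13, 14]
enqueue(8) -> [13, 14, 8]
enqueue(24) -> [13, 14, 8, 24]
dequeue()->13, [14, 8, 24]
enqueue(43) -> [14, 8, 24, 43]
enqueue(28) -> [14, 8, 24, 43, 28]
enqueue(36) -> [14, 8, 24, 43, 28, 36]
enqueue(18) -> [14, 8, 24, 43, 28, 36, 18]
enqueue(3) -> [14, 8, 24, 43, 28, 36, 18, 3]

Final queue: [14, 8, 24, 43, 28, 36, 18, 3]


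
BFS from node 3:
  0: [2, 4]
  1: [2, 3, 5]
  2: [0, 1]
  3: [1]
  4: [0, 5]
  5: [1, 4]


Visit 3, enqueue [1]
Visit 1, enqueue [2, 5]
Visit 2, enqueue [0]
Visit 5, enqueue [4]
Visit 0, enqueue []
Visit 4, enqueue []

BFS order: [3, 1, 2, 5, 0, 4]


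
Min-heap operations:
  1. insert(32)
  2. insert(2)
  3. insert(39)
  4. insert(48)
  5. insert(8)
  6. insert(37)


insert(32) -> [32]
insert(2) -> [2, 32]
insert(39) -> [2, 32, 39]
insert(48) -> [2, 32, 39, 48]
insert(8) -> [2, 8, 39, 48, 32]
insert(37) -> [2, 8, 37, 48, 32, 39]

Final heap: [2, 8, 37, 48, 32, 39]


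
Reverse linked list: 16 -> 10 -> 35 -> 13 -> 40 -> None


Step 1: curr=16, set curr.next=prev(None) | reversed so far: 16
Step 2: curr=10, set curr.next=prev(16) | reversed so far: 10 -> 16
Step 3: curr=35, set curr.next=prev(10) | reversed so far: 35 -> 10 -> 16
Step 4: curr=13, set curr.next=prev(35) | reversed so far: 13 -> 35 -> 10 -> 16
Step 5: curr=40, set curr.next=prev(13) | reversed so far: 40 -> 13 -> 35 -> 10 -> 16

40 -> 13 -> 35 -> 10 -> 16 -> None


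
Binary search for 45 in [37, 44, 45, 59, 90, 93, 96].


Step 1: lo=0, hi=6, mid=3, val=59
Step 2: lo=0, hi=2, mid=1, val=44
Step 3: lo=2, hi=2, mid=2, val=45

Found at index 2


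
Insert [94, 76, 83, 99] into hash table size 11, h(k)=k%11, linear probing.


Insert 94: h=6 -> slot 6
Insert 76: h=10 -> slot 10
Insert 83: h=6, 1 probes -> slot 7
Insert 99: h=0 -> slot 0

Table: [99, None, None, None, None, None, 94, 83, None, None, 76]


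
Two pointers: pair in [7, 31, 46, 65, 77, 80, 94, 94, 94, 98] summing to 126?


lo=0(7)+hi=9(98)=105
lo=1(31)+hi=9(98)=129
lo=1(31)+hi=8(94)=125
lo=2(46)+hi=8(94)=140
lo=2(46)+hi=7(94)=140
lo=2(46)+hi=6(94)=140
lo=2(46)+hi=5(80)=126

Yes: 46+80=126


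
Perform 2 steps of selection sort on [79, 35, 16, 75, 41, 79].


Initial: [79, 35, 16, 75, 41, 79]
Step 1: min=16 at 2
  Swap: [16, 35, 79, 75, 41, 79]
Step 2: min=35 at 1
  Swap: [16, 35, 79, 75, 41, 79]

After 2 steps: [16, 35, 79, 75, 41, 79]


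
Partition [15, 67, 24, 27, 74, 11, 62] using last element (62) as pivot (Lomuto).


Pivot: 62
  15 <= 62: advance i (no swap)
  24 <= 62: swap -> [15, 24, 67, 27, 74, 11, 62]
  27 <= 62: swap -> [15, 24, 27, 67, 74, 11, 62]
  11 <= 62: swap -> [15, 24, 27, 11, 74, 67, 62]
Place pivot at 4: [15, 24, 27, 11, 62, 67, 74]

Partitioned: [15, 24, 27, 11, 62, 67, 74]


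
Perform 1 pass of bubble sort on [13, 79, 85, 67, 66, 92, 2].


Initial: [13, 79, 85, 67, 66, 92, 2]
Pass 1: [13, 79, 67, 66, 85, 2, 92] (3 swaps)

After 1 pass: [13, 79, 67, 66, 85, 2, 92]


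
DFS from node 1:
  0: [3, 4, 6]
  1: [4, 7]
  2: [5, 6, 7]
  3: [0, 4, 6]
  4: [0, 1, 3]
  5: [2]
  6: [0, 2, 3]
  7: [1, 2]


Visit 1, push [7, 4]
Visit 4, push [3, 0]
Visit 0, push [6, 3]
Visit 3, push [6]
Visit 6, push [2]
Visit 2, push [7, 5]
Visit 5, push []
Visit 7, push []

DFS order: [1, 4, 0, 3, 6, 2, 5, 7]


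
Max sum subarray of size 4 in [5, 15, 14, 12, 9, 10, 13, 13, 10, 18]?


[0:4]: 46
[1:5]: 50
[2:6]: 45
[3:7]: 44
[4:8]: 45
[5:9]: 46
[6:10]: 54

Max: 54 at [6:10]


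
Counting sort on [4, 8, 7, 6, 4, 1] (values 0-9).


Input: [4, 8, 7, 6, 4, 1]
Counts: [0, 1, 0, 0, 2, 0, 1, 1, 1, 0]

Sorted: [1, 4, 4, 6, 7, 8]


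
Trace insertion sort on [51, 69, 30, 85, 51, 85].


Initial: [51, 69, 30, 85, 51, 85]
Insert 69: [51, 69, 30, 85, 51, 85]
Insert 30: [30, 51, 69, 85, 51, 85]
Insert 85: [30, 51, 69, 85, 51, 85]
Insert 51: [30, 51, 51, 69, 85, 85]
Insert 85: [30, 51, 51, 69, 85, 85]

Sorted: [30, 51, 51, 69, 85, 85]


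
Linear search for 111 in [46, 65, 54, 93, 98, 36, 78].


i=0: 46!=111
i=1: 65!=111
i=2: 54!=111
i=3: 93!=111
i=4: 98!=111
i=5: 36!=111
i=6: 78!=111

Not found, 7 comps


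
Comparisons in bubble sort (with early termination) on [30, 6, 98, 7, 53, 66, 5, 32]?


Algorithm: bubble sort (with early termination)
Input: [30, 6, 98, 7, 53, 66, 5, 32]
Sorted: [5, 6, 7, 30, 32, 53, 66, 98]

28


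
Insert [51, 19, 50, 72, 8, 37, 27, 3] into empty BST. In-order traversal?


Insert 51: root
Insert 19: L from 51
Insert 50: L from 51 -> R from 19
Insert 72: R from 51
Insert 8: L from 51 -> L from 19
Insert 37: L from 51 -> R from 19 -> L from 50
Insert 27: L from 51 -> R from 19 -> L from 50 -> L from 37
Insert 3: L from 51 -> L from 19 -> L from 8

In-order: [3, 8, 19, 27, 37, 50, 51, 72]


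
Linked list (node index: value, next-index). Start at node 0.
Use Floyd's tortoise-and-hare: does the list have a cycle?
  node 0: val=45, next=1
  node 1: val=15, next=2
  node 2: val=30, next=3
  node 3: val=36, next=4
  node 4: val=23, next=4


Floyd's tortoise (slow, +1) and hare (fast, +2):
  init: slow=0, fast=0
  step 1: slow=1, fast=2
  step 2: slow=2, fast=4
  step 3: slow=3, fast=4
  step 4: slow=4, fast=4
  slow == fast at node 4: cycle detected

Cycle: yes


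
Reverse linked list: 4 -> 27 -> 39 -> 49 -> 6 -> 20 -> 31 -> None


Step 1: curr=4, set curr.next=prev(None) | reversed so far: 4
Step 2: curr=27, set curr.next=prev(4) | reversed so far: 27 -> 4
Step 3: curr=39, set curr.next=prev(27) | reversed so far: 39 -> 27 -> 4
Step 4: curr=49, set curr.next=prev(39) | reversed so far: 49 -> 39 -> 27 -> 4
Step 5: curr=6, set curr.next=prev(49) | reversed so far: 6 -> 49 -> 39 -> 27 -> 4
Step 6: curr=20, set curr.next=prev(6) | reversed so far: 20 -> 6 -> 49 -> 39 -> 27 -> 4
Step 7: curr=31, set curr.next=prev(20) | reversed so far: 31 -> 20 -> 6 -> 49 -> 39 -> 27 -> 4

31 -> 20 -> 6 -> 49 -> 39 -> 27 -> 4 -> None


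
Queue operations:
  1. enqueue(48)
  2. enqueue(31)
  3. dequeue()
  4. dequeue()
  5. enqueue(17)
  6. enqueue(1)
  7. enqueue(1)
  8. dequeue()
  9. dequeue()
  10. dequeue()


enqueue(48) -> [48]
enqueue(31) -> [48, 31]
dequeue()->48, [31]
dequeue()->31, []
enqueue(17) -> [17]
enqueue(1) -> [17, 1]
enqueue(1) -> [17, 1, 1]
dequeue()->17, [1, 1]
dequeue()->1, [1]
dequeue()->1, []

Final queue: []


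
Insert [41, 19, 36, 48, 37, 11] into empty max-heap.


Insert 41: [41]
Insert 19: [41, 19]
Insert 36: [41, 19, 36]
Insert 48: [48, 41, 36, 19]
Insert 37: [48, 41, 36, 19, 37]
Insert 11: [48, 41, 36, 19, 37, 11]

Final heap: [48, 41, 36, 19, 37, 11]


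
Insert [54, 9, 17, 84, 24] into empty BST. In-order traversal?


Insert 54: root
Insert 9: L from 54
Insert 17: L from 54 -> R from 9
Insert 84: R from 54
Insert 24: L from 54 -> R from 9 -> R from 17

In-order: [9, 17, 24, 54, 84]


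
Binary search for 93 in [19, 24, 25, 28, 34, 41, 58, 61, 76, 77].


Step 1: lo=0, hi=9, mid=4, val=34
Step 2: lo=5, hi=9, mid=7, val=61
Step 3: lo=8, hi=9, mid=8, val=76
Step 4: lo=9, hi=9, mid=9, val=77

Not found


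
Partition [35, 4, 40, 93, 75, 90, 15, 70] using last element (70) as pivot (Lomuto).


Pivot: 70
  35 <= 70: advance i (no swap)
  4 <= 70: advance i (no swap)
  40 <= 70: advance i (no swap)
  15 <= 70: swap -> [35, 4, 40, 15, 75, 90, 93, 70]
Place pivot at 4: [35, 4, 40, 15, 70, 90, 93, 75]

Partitioned: [35, 4, 40, 15, 70, 90, 93, 75]


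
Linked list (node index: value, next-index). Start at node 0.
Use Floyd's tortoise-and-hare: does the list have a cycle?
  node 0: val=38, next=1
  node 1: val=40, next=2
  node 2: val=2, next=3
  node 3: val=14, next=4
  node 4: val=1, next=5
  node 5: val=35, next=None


Floyd's tortoise (slow, +1) and hare (fast, +2):
  init: slow=0, fast=0
  step 1: slow=1, fast=2
  step 2: slow=2, fast=4
  step 3: fast 4->5->None, no cycle

Cycle: no


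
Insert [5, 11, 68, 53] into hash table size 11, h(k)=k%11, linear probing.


Insert 5: h=5 -> slot 5
Insert 11: h=0 -> slot 0
Insert 68: h=2 -> slot 2
Insert 53: h=9 -> slot 9

Table: [11, None, 68, None, None, 5, None, None, None, 53, None]


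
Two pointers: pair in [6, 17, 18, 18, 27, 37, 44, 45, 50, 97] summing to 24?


lo=0(6)+hi=9(97)=103
lo=0(6)+hi=8(50)=56
lo=0(6)+hi=7(45)=51
lo=0(6)+hi=6(44)=50
lo=0(6)+hi=5(37)=43
lo=0(6)+hi=4(27)=33
lo=0(6)+hi=3(18)=24

Yes: 6+18=24


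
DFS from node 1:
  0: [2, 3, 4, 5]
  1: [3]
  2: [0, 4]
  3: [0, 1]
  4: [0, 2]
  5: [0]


Visit 1, push [3]
Visit 3, push [0]
Visit 0, push [5, 4, 2]
Visit 2, push [4]
Visit 4, push []
Visit 5, push []

DFS order: [1, 3, 0, 2, 4, 5]


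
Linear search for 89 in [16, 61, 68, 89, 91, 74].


i=0: 16!=89
i=1: 61!=89
i=2: 68!=89
i=3: 89==89 found!

Found at 3, 4 comps


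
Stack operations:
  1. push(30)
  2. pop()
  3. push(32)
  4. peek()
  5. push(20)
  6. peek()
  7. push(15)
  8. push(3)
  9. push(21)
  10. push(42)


push(30) -> [30]
pop()->30, []
push(32) -> [32]
peek()->32
push(20) -> [32, 20]
peek()->20
push(15) -> [32, 20, 15]
push(3) -> [32, 20, 15, 3]
push(21) -> [32, 20, 15, 3, 21]
push(42) -> [32, 20, 15, 3, 21, 42]

Final stack: [32, 20, 15, 3, 21, 42]


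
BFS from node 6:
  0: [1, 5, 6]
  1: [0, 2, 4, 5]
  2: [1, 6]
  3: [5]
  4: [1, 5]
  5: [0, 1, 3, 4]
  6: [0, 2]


Visit 6, enqueue [0, 2]
Visit 0, enqueue [1, 5]
Visit 2, enqueue []
Visit 1, enqueue [4]
Visit 5, enqueue [3]
Visit 4, enqueue []
Visit 3, enqueue []

BFS order: [6, 0, 2, 1, 5, 4, 3]


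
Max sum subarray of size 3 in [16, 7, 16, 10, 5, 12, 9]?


[0:3]: 39
[1:4]: 33
[2:5]: 31
[3:6]: 27
[4:7]: 26

Max: 39 at [0:3]


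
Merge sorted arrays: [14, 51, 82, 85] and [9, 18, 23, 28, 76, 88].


Take 9 from B
Take 14 from A
Take 18 from B
Take 23 from B
Take 28 from B
Take 51 from A
Take 76 from B
Take 82 from A
Take 85 from A

Merged: [9, 14, 18, 23, 28, 51, 76, 82, 85, 88]


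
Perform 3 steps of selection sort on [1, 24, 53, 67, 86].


Initial: [1, 24, 53, 67, 86]
Step 1: min=1 at 0
  Swap: [1, 24, 53, 67, 86]
Step 2: min=24 at 1
  Swap: [1, 24, 53, 67, 86]
Step 3: min=53 at 2
  Swap: [1, 24, 53, 67, 86]

After 3 steps: [1, 24, 53, 67, 86]


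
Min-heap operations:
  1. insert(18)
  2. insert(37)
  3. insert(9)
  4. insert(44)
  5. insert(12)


insert(18) -> [18]
insert(37) -> [18, 37]
insert(9) -> [9, 37, 18]
insert(44) -> [9, 37, 18, 44]
insert(12) -> [9, 12, 18, 44, 37]

Final heap: [9, 12, 18, 44, 37]


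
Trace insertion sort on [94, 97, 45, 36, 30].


Initial: [94, 97, 45, 36, 30]
Insert 97: [94, 97, 45, 36, 30]
Insert 45: [45, 94, 97, 36, 30]
Insert 36: [36, 45, 94, 97, 30]
Insert 30: [30, 36, 45, 94, 97]

Sorted: [30, 36, 45, 94, 97]


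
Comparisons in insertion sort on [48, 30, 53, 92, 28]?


Algorithm: insertion sort
Input: [48, 30, 53, 92, 28]
Sorted: [28, 30, 48, 53, 92]

7


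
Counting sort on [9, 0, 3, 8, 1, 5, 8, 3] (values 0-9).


Input: [9, 0, 3, 8, 1, 5, 8, 3]
Counts: [1, 1, 0, 2, 0, 1, 0, 0, 2, 1]

Sorted: [0, 1, 3, 3, 5, 8, 8, 9]


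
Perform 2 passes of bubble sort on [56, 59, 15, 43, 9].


Initial: [56, 59, 15, 43, 9]
Pass 1: [56, 15, 43, 9, 59] (3 swaps)
Pass 2: [15, 43, 9, 56, 59] (3 swaps)

After 2 passes: [15, 43, 9, 56, 59]


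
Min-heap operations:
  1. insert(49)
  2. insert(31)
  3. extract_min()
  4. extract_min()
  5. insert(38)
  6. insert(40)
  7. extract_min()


insert(49) -> [49]
insert(31) -> [31, 49]
extract_min()->31, [49]
extract_min()->49, []
insert(38) -> [38]
insert(40) -> [38, 40]
extract_min()->38, [40]

Final heap: [40]


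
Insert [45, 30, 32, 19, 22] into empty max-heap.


Insert 45: [45]
Insert 30: [45, 30]
Insert 32: [45, 30, 32]
Insert 19: [45, 30, 32, 19]
Insert 22: [45, 30, 32, 19, 22]

Final heap: [45, 30, 32, 19, 22]


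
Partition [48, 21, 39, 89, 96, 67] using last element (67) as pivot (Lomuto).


Pivot: 67
  48 <= 67: advance i (no swap)
  21 <= 67: advance i (no swap)
  39 <= 67: advance i (no swap)
Place pivot at 3: [48, 21, 39, 67, 96, 89]

Partitioned: [48, 21, 39, 67, 96, 89]


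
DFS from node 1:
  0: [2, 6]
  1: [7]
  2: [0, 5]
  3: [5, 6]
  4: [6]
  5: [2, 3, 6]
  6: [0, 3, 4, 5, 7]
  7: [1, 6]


Visit 1, push [7]
Visit 7, push [6]
Visit 6, push [5, 4, 3, 0]
Visit 0, push [2]
Visit 2, push [5]
Visit 5, push [3]
Visit 3, push []
Visit 4, push []

DFS order: [1, 7, 6, 0, 2, 5, 3, 4]


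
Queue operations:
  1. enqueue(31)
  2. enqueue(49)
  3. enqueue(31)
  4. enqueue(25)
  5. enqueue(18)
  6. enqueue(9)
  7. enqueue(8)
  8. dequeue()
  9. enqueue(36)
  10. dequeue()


enqueue(31) -> [31]
enqueue(49) -> [31, 49]
enqueue(31) -> [31, 49, 31]
enqueue(25) -> [31, 49, 31, 25]
enqueue(18) -> [31, 49, 31, 25, 18]
enqueue(9) -> [31, 49, 31, 25, 18, 9]
enqueue(8) -> [31, 49, 31, 25, 18, 9, 8]
dequeue()->31, [49, 31, 25, 18, 9, 8]
enqueue(36) -> [49, 31, 25, 18, 9, 8, 36]
dequeue()->49, [31, 25, 18, 9, 8, 36]

Final queue: [31, 25, 18, 9, 8, 36]


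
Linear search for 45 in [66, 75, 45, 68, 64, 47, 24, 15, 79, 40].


i=0: 66!=45
i=1: 75!=45
i=2: 45==45 found!

Found at 2, 3 comps


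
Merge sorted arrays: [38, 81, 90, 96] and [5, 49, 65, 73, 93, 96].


Take 5 from B
Take 38 from A
Take 49 from B
Take 65 from B
Take 73 from B
Take 81 from A
Take 90 from A
Take 93 from B
Take 96 from A

Merged: [5, 38, 49, 65, 73, 81, 90, 93, 96, 96]


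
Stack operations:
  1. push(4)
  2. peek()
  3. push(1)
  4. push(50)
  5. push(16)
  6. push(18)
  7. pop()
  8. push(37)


push(4) -> [4]
peek()->4
push(1) -> [4, 1]
push(50) -> [4, 1, 50]
push(16) -> [4, 1, 50, 16]
push(18) -> [4, 1, 50, 16, 18]
pop()->18, [4, 1, 50, 16]
push(37) -> [4, 1, 50, 16, 37]

Final stack: [4, 1, 50, 16, 37]


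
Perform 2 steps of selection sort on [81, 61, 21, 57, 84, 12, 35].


Initial: [81, 61, 21, 57, 84, 12, 35]
Step 1: min=12 at 5
  Swap: [12, 61, 21, 57, 84, 81, 35]
Step 2: min=21 at 2
  Swap: [12, 21, 61, 57, 84, 81, 35]

After 2 steps: [12, 21, 61, 57, 84, 81, 35]


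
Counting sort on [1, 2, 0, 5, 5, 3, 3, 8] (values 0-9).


Input: [1, 2, 0, 5, 5, 3, 3, 8]
Counts: [1, 1, 1, 2, 0, 2, 0, 0, 1, 0]

Sorted: [0, 1, 2, 3, 3, 5, 5, 8]


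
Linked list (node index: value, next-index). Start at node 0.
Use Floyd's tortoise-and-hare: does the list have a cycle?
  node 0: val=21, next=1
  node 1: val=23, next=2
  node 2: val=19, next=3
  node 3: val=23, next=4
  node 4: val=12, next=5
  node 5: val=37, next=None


Floyd's tortoise (slow, +1) and hare (fast, +2):
  init: slow=0, fast=0
  step 1: slow=1, fast=2
  step 2: slow=2, fast=4
  step 3: fast 4->5->None, no cycle

Cycle: no


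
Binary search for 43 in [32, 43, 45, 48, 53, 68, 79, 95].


Step 1: lo=0, hi=7, mid=3, val=48
Step 2: lo=0, hi=2, mid=1, val=43

Found at index 1


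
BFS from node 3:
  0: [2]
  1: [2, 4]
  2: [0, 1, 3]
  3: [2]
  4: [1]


Visit 3, enqueue [2]
Visit 2, enqueue [0, 1]
Visit 0, enqueue []
Visit 1, enqueue [4]
Visit 4, enqueue []

BFS order: [3, 2, 0, 1, 4]


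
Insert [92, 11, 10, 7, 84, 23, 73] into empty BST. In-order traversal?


Insert 92: root
Insert 11: L from 92
Insert 10: L from 92 -> L from 11
Insert 7: L from 92 -> L from 11 -> L from 10
Insert 84: L from 92 -> R from 11
Insert 23: L from 92 -> R from 11 -> L from 84
Insert 73: L from 92 -> R from 11 -> L from 84 -> R from 23

In-order: [7, 10, 11, 23, 73, 84, 92]


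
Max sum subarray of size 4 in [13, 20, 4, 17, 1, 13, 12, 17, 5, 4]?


[0:4]: 54
[1:5]: 42
[2:6]: 35
[3:7]: 43
[4:8]: 43
[5:9]: 47
[6:10]: 38

Max: 54 at [0:4]


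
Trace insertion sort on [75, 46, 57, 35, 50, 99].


Initial: [75, 46, 57, 35, 50, 99]
Insert 46: [46, 75, 57, 35, 50, 99]
Insert 57: [46, 57, 75, 35, 50, 99]
Insert 35: [35, 46, 57, 75, 50, 99]
Insert 50: [35, 46, 50, 57, 75, 99]
Insert 99: [35, 46, 50, 57, 75, 99]

Sorted: [35, 46, 50, 57, 75, 99]


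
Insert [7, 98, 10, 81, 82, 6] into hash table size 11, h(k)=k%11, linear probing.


Insert 7: h=7 -> slot 7
Insert 98: h=10 -> slot 10
Insert 10: h=10, 1 probes -> slot 0
Insert 81: h=4 -> slot 4
Insert 82: h=5 -> slot 5
Insert 6: h=6 -> slot 6

Table: [10, None, None, None, 81, 82, 6, 7, None, None, 98]


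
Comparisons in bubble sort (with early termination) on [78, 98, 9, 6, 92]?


Algorithm: bubble sort (with early termination)
Input: [78, 98, 9, 6, 92]
Sorted: [6, 9, 78, 92, 98]

10


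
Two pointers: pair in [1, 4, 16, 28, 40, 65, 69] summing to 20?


lo=0(1)+hi=6(69)=70
lo=0(1)+hi=5(65)=66
lo=0(1)+hi=4(40)=41
lo=0(1)+hi=3(28)=29
lo=0(1)+hi=2(16)=17
lo=1(4)+hi=2(16)=20

Yes: 4+16=20


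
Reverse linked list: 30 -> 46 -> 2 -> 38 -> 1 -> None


Step 1: curr=30, set curr.next=prev(None) | reversed so far: 30
Step 2: curr=46, set curr.next=prev(30) | reversed so far: 46 -> 30
Step 3: curr=2, set curr.next=prev(46) | reversed so far: 2 -> 46 -> 30
Step 4: curr=38, set curr.next=prev(2) | reversed so far: 38 -> 2 -> 46 -> 30
Step 5: curr=1, set curr.next=prev(38) | reversed so far: 1 -> 38 -> 2 -> 46 -> 30

1 -> 38 -> 2 -> 46 -> 30 -> None


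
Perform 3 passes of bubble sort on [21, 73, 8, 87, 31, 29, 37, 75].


Initial: [21, 73, 8, 87, 31, 29, 37, 75]
Pass 1: [21, 8, 73, 31, 29, 37, 75, 87] (5 swaps)
Pass 2: [8, 21, 31, 29, 37, 73, 75, 87] (4 swaps)
Pass 3: [8, 21, 29, 31, 37, 73, 75, 87] (1 swaps)

After 3 passes: [8, 21, 29, 31, 37, 73, 75, 87]


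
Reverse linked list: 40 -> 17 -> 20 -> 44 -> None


Step 1: curr=40, set curr.next=prev(None) | reversed so far: 40
Step 2: curr=17, set curr.next=prev(40) | reversed so far: 17 -> 40
Step 3: curr=20, set curr.next=prev(17) | reversed so far: 20 -> 17 -> 40
Step 4: curr=44, set curr.next=prev(20) | reversed so far: 44 -> 20 -> 17 -> 40

44 -> 20 -> 17 -> 40 -> None


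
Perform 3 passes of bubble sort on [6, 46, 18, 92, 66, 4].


Initial: [6, 46, 18, 92, 66, 4]
Pass 1: [6, 18, 46, 66, 4, 92] (3 swaps)
Pass 2: [6, 18, 46, 4, 66, 92] (1 swaps)
Pass 3: [6, 18, 4, 46, 66, 92] (1 swaps)

After 3 passes: [6, 18, 4, 46, 66, 92]


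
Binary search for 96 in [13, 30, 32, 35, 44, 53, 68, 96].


Step 1: lo=0, hi=7, mid=3, val=35
Step 2: lo=4, hi=7, mid=5, val=53
Step 3: lo=6, hi=7, mid=6, val=68
Step 4: lo=7, hi=7, mid=7, val=96

Found at index 7


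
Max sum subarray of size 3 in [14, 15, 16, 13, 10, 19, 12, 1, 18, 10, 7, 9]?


[0:3]: 45
[1:4]: 44
[2:5]: 39
[3:6]: 42
[4:7]: 41
[5:8]: 32
[6:9]: 31
[7:10]: 29
[8:11]: 35
[9:12]: 26

Max: 45 at [0:3]
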